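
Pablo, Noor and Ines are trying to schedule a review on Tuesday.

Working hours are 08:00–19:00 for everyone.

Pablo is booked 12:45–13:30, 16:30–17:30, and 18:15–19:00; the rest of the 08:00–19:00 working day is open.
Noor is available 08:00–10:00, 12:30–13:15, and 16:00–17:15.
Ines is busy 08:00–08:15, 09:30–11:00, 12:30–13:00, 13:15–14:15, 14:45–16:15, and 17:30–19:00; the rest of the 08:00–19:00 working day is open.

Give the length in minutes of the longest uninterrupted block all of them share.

Pablo free within 08:00–19:00: 08:00–12:45, 13:30–16:30, 17:30–18:15.
Ines free within 08:00–19:00: 08:15–09:30, 11:00–12:30, 13:00–13:15, 14:15–14:45, 16:15–17:30.
Pablo ∩ Noor: 08:00–10:00, 12:30–12:45, 16:00–16:30.
Pablo ∩ Noor ∩ Ines: 08:15–09:30, 16:15–16:30.
Common window lengths: 75, 15 min; longest is 75.

75 minutes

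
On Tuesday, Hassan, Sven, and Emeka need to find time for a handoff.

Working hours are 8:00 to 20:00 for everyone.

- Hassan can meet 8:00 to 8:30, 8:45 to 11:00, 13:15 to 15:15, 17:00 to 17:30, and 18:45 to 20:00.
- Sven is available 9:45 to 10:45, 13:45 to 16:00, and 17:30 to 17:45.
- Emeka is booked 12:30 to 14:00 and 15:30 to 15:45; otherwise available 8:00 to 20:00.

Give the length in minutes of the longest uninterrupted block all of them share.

75 minutes

Emeka free within 08:00–20:00: 08:00–12:30, 14:00–15:30, 15:45–20:00.
Hassan ∩ Sven: 09:45–10:45, 13:45–15:15.
Hassan ∩ Sven ∩ Emeka: 09:45–10:45, 14:00–15:15.
Common window lengths: 60, 75 min; longest is 75.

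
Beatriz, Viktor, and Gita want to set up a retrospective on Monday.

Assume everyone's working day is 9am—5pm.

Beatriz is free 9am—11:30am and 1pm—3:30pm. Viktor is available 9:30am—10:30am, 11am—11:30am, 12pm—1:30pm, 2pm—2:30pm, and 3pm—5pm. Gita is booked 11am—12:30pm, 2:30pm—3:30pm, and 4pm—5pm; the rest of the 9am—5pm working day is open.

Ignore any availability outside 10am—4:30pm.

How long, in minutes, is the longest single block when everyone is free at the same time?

30 minutes

Gita free within 09:00–17:00: 09:00–11:00, 12:30–14:30, 15:30–16:00.
Beatriz ∩ Viktor: 09:30–10:30, 11:00–11:30, 13:00–13:30, 14:00–14:30, 15:00–15:30.
Beatriz ∩ Viktor ∩ Gita: 09:30–10:30, 13:00–13:30, 14:00–14:30.
Restricted to 10:00–16:30: 10:00–10:30, 13:00–13:30, 14:00–14:30.
Common window lengths: 30, 30, 30 min; longest is 30.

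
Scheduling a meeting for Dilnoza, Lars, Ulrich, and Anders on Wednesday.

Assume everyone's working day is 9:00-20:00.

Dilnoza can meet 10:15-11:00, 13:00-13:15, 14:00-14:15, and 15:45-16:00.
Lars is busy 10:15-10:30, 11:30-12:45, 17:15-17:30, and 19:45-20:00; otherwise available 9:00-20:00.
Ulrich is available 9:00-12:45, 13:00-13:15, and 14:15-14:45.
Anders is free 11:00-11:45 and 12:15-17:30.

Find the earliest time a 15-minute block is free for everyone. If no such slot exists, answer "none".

13:00

Lars free within 09:00–20:00: 09:00–10:15, 10:30–11:30, 12:45–17:15, 17:30–19:45.
Dilnoza ∩ Lars: 10:30–11:00, 13:00–13:15, 14:00–14:15, 15:45–16:00.
Dilnoza ∩ Lars ∩ Ulrich: 10:30–11:00, 13:00–13:15.
Dilnoza ∩ Lars ∩ Ulrich ∩ Anders: 13:00–13:15.
Windows ≥ 15 min: 13:00–13:15.
Earliest such window starts at 13:00.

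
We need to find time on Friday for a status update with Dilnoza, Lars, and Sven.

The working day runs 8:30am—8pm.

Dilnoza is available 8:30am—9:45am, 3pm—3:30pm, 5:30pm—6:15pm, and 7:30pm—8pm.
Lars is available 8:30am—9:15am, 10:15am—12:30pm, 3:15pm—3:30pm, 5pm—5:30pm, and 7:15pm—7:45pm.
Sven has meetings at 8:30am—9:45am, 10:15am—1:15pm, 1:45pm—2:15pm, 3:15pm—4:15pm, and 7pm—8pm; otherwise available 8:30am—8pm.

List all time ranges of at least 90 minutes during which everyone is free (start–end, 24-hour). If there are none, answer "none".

Sven free within 08:30–20:00: 09:45–10:15, 13:15–13:45, 14:15–15:15, 16:15–19:00.
Dilnoza ∩ Lars: 08:30–09:15, 15:15–15:30, 19:30–19:45.
Dilnoza ∩ Lars ∩ Sven: (none).
Windows ≥ 90 min: (none).

none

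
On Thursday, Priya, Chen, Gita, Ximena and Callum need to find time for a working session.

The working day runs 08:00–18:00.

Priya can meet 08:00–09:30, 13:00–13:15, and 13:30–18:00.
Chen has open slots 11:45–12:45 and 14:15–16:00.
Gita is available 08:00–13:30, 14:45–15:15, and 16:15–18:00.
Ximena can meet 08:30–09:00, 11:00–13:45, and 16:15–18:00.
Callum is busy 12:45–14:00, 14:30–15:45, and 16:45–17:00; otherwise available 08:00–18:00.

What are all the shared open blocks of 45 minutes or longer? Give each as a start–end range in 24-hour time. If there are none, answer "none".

Callum free within 08:00–18:00: 08:00–12:45, 14:00–14:30, 15:45–16:45, 17:00–18:00.
Priya ∩ Chen: 14:15–16:00.
Priya ∩ Chen ∩ Gita: 14:45–15:15.
Priya ∩ Chen ∩ Gita ∩ Ximena: (none).
Priya ∩ Chen ∩ Gita ∩ Ximena ∩ Callum: (none).
Windows ≥ 45 min: (none).

none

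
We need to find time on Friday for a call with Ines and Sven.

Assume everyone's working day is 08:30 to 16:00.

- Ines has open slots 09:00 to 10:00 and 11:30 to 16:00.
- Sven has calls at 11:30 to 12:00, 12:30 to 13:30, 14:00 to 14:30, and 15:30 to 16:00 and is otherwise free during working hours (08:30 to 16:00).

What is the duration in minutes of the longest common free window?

Sven free within 08:30–16:00: 08:30–11:30, 12:00–12:30, 13:30–14:00, 14:30–15:30.
Ines ∩ Sven: 09:00–10:00, 12:00–12:30, 13:30–14:00, 14:30–15:30.
Common window lengths: 60, 30, 30, 60 min; longest is 60.

60 minutes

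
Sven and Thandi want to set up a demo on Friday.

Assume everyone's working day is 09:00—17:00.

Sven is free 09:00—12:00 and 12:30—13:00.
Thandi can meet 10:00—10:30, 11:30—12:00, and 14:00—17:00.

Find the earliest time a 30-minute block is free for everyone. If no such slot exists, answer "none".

10:00

Sven ∩ Thandi: 10:00–10:30, 11:30–12:00.
Windows ≥ 30 min: 10:00–10:30, 11:30–12:00.
Earliest such window starts at 10:00.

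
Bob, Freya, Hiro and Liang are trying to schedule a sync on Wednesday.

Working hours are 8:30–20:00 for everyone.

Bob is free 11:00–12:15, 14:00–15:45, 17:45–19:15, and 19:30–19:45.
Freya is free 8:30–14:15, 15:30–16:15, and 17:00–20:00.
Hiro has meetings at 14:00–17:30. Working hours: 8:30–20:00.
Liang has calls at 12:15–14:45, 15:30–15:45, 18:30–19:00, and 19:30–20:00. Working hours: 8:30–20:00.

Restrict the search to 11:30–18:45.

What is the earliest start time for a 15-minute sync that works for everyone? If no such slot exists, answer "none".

11:30

Hiro free within 08:30–20:00: 08:30–14:00, 17:30–20:00.
Liang free within 08:30–20:00: 08:30–12:15, 14:45–15:30, 15:45–18:30, 19:00–19:30.
Bob ∩ Freya: 11:00–12:15, 14:00–14:15, 15:30–15:45, 17:45–19:15, 19:30–19:45.
Bob ∩ Freya ∩ Hiro: 11:00–12:15, 17:45–19:15, 19:30–19:45.
Bob ∩ Freya ∩ Hiro ∩ Liang: 11:00–12:15, 17:45–18:30, 19:00–19:15.
Restricted to 11:30–18:45: 11:30–12:15, 17:45–18:30.
Windows ≥ 15 min: 11:30–12:15, 17:45–18:30.
Earliest such window starts at 11:30.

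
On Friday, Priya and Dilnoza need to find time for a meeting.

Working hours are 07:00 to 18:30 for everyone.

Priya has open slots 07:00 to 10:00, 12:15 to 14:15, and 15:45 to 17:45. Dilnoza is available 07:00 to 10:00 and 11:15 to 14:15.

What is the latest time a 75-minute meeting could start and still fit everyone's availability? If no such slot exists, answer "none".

13:00

Priya ∩ Dilnoza: 07:00–10:00, 12:15–14:15.
Windows ≥ 75 min: 07:00–10:00, 12:15–14:15.
Latest start in the last window 12:15–14:15 is 14:15 − 75 min = 13:00.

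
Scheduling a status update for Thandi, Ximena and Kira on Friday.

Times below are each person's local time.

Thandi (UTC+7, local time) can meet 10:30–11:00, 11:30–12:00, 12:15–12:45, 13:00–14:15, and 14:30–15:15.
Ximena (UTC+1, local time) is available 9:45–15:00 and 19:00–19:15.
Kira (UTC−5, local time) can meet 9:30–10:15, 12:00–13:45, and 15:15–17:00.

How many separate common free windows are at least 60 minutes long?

Thandi → UTC: 03:30–04:00, 04:30–05:00, 05:15–05:45, 06:00–07:15, 07:30–08:15.
Ximena → UTC: 08:45–14:00, 18:00–18:15.
Kira → UTC: 14:30–15:15, 17:00–18:45, 20:15–22:00.
Thandi ∩ Ximena: (none).
Thandi ∩ Ximena ∩ Kira: (none).
Windows ≥ 60 min: (none).
That's 0 windows.

0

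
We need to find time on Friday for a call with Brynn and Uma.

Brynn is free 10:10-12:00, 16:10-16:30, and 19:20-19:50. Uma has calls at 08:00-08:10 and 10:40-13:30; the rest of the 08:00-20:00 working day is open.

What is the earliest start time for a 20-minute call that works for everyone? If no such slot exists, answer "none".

Uma free within 08:00–20:00: 08:10–10:40, 13:30–20:00.
Brynn ∩ Uma: 10:10–10:40, 16:10–16:30, 19:20–19:50.
Windows ≥ 20 min: 10:10–10:40, 16:10–16:30, 19:20–19:50.
Earliest such window starts at 10:10.

10:10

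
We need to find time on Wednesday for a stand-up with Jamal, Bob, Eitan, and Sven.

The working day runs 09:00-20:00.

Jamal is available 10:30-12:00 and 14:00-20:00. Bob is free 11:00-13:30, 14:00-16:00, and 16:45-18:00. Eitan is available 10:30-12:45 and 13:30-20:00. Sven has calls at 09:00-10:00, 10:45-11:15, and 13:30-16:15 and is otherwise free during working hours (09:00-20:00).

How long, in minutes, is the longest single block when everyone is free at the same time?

75 minutes

Sven free within 09:00–20:00: 10:00–10:45, 11:15–13:30, 16:15–20:00.
Jamal ∩ Bob: 11:00–12:00, 14:00–16:00, 16:45–18:00.
Jamal ∩ Bob ∩ Eitan: 11:00–12:00, 14:00–16:00, 16:45–18:00.
Jamal ∩ Bob ∩ Eitan ∩ Sven: 11:15–12:00, 16:45–18:00.
Common window lengths: 45, 75 min; longest is 75.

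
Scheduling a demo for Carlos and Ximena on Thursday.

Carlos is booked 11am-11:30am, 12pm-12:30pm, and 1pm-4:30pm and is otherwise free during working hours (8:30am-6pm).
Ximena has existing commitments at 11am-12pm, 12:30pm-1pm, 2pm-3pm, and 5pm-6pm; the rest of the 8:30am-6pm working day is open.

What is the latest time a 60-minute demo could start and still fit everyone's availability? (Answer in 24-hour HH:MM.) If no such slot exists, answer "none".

10:00

Carlos free within 08:30–18:00: 08:30–11:00, 11:30–12:00, 12:30–13:00, 16:30–18:00.
Ximena free within 08:30–18:00: 08:30–11:00, 12:00–12:30, 13:00–14:00, 15:00–17:00.
Carlos ∩ Ximena: 08:30–11:00, 16:30–17:00.
Windows ≥ 60 min: 08:30–11:00.
Latest start in the last window 08:30–11:00 is 11:00 − 60 min = 10:00.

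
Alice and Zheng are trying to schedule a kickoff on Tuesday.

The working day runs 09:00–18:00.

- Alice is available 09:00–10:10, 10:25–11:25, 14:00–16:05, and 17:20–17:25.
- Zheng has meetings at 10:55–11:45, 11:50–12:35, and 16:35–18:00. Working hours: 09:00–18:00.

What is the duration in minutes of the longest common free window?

125 minutes

Zheng free within 09:00–18:00: 09:00–10:55, 11:45–11:50, 12:35–16:35.
Alice ∩ Zheng: 09:00–10:10, 10:25–10:55, 14:00–16:05.
Common window lengths: 70, 30, 125 min; longest is 125.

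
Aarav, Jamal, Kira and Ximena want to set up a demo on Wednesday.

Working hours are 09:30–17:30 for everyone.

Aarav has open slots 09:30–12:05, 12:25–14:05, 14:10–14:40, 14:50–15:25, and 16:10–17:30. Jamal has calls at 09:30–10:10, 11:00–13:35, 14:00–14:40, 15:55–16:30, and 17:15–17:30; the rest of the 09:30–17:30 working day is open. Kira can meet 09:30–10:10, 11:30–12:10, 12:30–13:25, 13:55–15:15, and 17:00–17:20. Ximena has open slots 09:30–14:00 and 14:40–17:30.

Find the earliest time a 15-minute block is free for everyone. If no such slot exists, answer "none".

14:50

Jamal free within 09:30–17:30: 10:10–11:00, 13:35–14:00, 14:40–15:55, 16:30–17:15.
Aarav ∩ Jamal: 10:10–11:00, 13:35–14:00, 14:50–15:25, 16:30–17:15.
Aarav ∩ Jamal ∩ Kira: 13:55–14:00, 14:50–15:15, 17:00–17:15.
Aarav ∩ Jamal ∩ Kira ∩ Ximena: 13:55–14:00, 14:50–15:15, 17:00–17:15.
Windows ≥ 15 min: 14:50–15:15, 17:00–17:15.
Earliest such window starts at 14:50.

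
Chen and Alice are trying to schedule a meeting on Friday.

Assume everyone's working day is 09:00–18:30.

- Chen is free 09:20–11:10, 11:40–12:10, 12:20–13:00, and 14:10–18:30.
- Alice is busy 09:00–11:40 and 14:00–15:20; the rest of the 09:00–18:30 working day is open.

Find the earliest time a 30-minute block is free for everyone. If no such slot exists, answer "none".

Alice free within 09:00–18:30: 11:40–14:00, 15:20–18:30.
Chen ∩ Alice: 11:40–12:10, 12:20–13:00, 15:20–18:30.
Windows ≥ 30 min: 11:40–12:10, 12:20–13:00, 15:20–18:30.
Earliest such window starts at 11:40.

11:40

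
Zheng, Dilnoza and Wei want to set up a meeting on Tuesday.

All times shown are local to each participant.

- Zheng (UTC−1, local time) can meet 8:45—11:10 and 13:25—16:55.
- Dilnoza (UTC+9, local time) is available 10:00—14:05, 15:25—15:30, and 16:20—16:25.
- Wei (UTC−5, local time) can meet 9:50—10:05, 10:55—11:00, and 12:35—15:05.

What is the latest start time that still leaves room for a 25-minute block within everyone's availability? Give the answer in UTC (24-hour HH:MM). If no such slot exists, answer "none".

none

Zheng → UTC: 09:45–12:10, 14:25–17:55.
Dilnoza → UTC: 01:00–05:05, 06:25–06:30, 07:20–07:25.
Wei → UTC: 14:50–15:05, 15:55–16:00, 17:35–20:05.
Zheng ∩ Dilnoza: (none).
Zheng ∩ Dilnoza ∩ Wei: (none).
Windows ≥ 25 min: (none).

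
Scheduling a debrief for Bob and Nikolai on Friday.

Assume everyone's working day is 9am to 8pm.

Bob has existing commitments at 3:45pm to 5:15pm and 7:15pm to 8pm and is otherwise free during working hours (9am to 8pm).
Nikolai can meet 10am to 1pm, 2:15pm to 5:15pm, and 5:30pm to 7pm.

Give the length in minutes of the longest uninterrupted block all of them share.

Bob free within 09:00–20:00: 09:00–15:45, 17:15–19:15.
Bob ∩ Nikolai: 10:00–13:00, 14:15–15:45, 17:30–19:00.
Common window lengths: 180, 90, 90 min; longest is 180.

180 minutes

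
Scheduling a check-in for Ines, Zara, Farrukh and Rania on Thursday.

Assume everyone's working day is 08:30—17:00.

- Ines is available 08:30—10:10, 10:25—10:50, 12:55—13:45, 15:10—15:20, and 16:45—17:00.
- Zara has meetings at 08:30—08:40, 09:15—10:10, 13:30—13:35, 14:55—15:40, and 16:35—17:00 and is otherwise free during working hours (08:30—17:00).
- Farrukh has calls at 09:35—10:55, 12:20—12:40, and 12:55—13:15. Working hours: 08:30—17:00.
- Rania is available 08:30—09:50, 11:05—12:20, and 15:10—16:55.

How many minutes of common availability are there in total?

Zara free within 08:30–17:00: 08:40–09:15, 10:10–13:30, 13:35–14:55, 15:40–16:35.
Farrukh free within 08:30–17:00: 08:30–09:35, 10:55–12:20, 12:40–12:55, 13:15–17:00.
Ines ∩ Zara: 08:40–09:15, 10:25–10:50, 12:55–13:30, 13:35–13:45.
Ines ∩ Zara ∩ Farrukh: 08:40–09:15, 13:15–13:30, 13:35–13:45.
Ines ∩ Zara ∩ Farrukh ∩ Rania: 08:40–09:15.
Total common minutes: 35.

35 minutes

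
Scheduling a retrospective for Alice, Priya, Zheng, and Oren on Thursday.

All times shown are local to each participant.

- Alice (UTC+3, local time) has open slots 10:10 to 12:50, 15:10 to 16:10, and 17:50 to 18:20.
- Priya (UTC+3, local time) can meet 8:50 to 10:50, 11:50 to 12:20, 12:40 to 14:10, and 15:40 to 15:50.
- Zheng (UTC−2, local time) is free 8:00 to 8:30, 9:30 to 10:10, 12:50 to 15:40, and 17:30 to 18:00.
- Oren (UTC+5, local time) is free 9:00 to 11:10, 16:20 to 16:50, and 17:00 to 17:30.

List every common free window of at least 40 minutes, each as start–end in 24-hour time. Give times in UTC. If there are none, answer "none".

none

Alice → UTC: 07:10–09:50, 12:10–13:10, 14:50–15:20.
Priya → UTC: 05:50–07:50, 08:50–09:20, 09:40–11:10, 12:40–12:50.
Zheng → UTC: 10:00–10:30, 11:30–12:10, 14:50–17:40, 19:30–20:00.
Oren → UTC: 04:00–06:10, 11:20–11:50, 12:00–12:30.
Alice ∩ Priya: 07:10–07:50, 08:50–09:20, 09:40–09:50, 12:40–12:50.
Alice ∩ Priya ∩ Zheng: (none).
Alice ∩ Priya ∩ Zheng ∩ Oren: (none).
Windows ≥ 40 min: (none).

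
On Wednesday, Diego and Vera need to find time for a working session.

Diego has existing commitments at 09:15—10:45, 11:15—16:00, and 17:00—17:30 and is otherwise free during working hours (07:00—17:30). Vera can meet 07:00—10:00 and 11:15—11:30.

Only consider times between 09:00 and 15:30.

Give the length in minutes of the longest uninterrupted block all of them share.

Diego free within 07:00–17:30: 07:00–09:15, 10:45–11:15, 16:00–17:00.
Diego ∩ Vera: 07:00–09:15.
Restricted to 09:00–15:30: 09:00–09:15.
Single common window of 15 minutes.

15 minutes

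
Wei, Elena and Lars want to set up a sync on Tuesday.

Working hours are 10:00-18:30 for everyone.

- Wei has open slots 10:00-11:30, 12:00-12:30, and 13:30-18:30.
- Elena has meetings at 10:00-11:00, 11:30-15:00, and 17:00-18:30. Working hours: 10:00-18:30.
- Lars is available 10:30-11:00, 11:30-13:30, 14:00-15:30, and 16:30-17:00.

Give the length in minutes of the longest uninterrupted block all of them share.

30 minutes

Elena free within 10:00–18:30: 11:00–11:30, 15:00–17:00.
Wei ∩ Elena: 11:00–11:30, 15:00–17:00.
Wei ∩ Elena ∩ Lars: 15:00–15:30, 16:30–17:00.
Common window lengths: 30, 30 min; longest is 30.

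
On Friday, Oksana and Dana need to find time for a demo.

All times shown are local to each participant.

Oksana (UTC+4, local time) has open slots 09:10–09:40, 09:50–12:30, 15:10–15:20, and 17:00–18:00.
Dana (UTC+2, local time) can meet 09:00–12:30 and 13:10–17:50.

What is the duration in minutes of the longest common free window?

Oksana → UTC: 05:10–05:40, 05:50–08:30, 11:10–11:20, 13:00–14:00.
Dana → UTC: 07:00–10:30, 11:10–15:50.
Oksana ∩ Dana: 07:00–08:30, 11:10–11:20, 13:00–14:00.
Common window lengths: 90, 10, 60 min; longest is 90.

90 minutes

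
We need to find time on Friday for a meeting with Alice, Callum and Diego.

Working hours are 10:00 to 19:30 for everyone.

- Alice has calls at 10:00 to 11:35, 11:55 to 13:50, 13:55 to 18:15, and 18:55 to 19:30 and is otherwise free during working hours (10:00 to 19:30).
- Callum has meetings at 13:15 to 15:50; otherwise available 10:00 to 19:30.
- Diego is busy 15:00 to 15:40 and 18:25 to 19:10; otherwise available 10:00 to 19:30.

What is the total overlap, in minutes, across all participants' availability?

Alice free within 10:00–19:30: 11:35–11:55, 13:50–13:55, 18:15–18:55.
Callum free within 10:00–19:30: 10:00–13:15, 15:50–19:30.
Diego free within 10:00–19:30: 10:00–15:00, 15:40–18:25, 19:10–19:30.
Alice ∩ Callum: 11:35–11:55, 18:15–18:55.
Alice ∩ Callum ∩ Diego: 11:35–11:55, 18:15–18:25.
Total common minutes: 20 + 10 = 30.

30 minutes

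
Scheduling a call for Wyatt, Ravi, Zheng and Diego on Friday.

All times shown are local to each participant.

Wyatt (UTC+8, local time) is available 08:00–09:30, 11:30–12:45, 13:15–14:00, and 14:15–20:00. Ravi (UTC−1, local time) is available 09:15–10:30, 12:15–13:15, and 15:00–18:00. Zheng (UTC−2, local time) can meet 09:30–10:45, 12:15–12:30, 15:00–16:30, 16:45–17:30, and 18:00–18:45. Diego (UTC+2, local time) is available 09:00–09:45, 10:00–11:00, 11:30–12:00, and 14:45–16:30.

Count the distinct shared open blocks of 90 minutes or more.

Wyatt → UTC: 00:00–01:30, 03:30–04:45, 05:15–06:00, 06:15–12:00.
Ravi → UTC: 10:15–11:30, 13:15–14:15, 16:00–19:00.
Zheng → UTC: 11:30–12:45, 14:15–14:30, 17:00–18:30, 18:45–19:30, 20:00–20:45.
Diego → UTC: 07:00–07:45, 08:00–09:00, 09:30–10:00, 12:45–14:30.
Wyatt ∩ Ravi: 10:15–11:30.
Wyatt ∩ Ravi ∩ Zheng: (none).
Wyatt ∩ Ravi ∩ Zheng ∩ Diego: (none).
Windows ≥ 90 min: (none).
That's 0 windows.

0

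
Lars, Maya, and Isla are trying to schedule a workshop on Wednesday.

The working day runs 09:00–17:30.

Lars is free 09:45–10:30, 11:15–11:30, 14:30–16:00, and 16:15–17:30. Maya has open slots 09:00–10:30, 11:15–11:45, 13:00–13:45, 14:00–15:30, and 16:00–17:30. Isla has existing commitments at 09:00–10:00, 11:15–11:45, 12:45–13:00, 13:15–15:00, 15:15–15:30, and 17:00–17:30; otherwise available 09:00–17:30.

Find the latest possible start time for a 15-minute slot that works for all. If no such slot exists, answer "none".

16:45

Isla free within 09:00–17:30: 10:00–11:15, 11:45–12:45, 13:00–13:15, 15:00–15:15, 15:30–17:00.
Lars ∩ Maya: 09:45–10:30, 11:15–11:30, 14:30–15:30, 16:15–17:30.
Lars ∩ Maya ∩ Isla: 10:00–10:30, 15:00–15:15, 16:15–17:00.
Windows ≥ 15 min: 10:00–10:30, 15:00–15:15, 16:15–17:00.
Latest start in the last window 16:15–17:00 is 17:00 − 15 min = 16:45.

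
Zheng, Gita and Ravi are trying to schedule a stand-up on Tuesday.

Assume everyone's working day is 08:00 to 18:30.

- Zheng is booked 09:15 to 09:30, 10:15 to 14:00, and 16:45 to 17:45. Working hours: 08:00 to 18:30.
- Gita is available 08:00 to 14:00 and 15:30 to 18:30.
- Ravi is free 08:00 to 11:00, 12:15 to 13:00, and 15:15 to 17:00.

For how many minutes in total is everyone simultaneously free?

Zheng free within 08:00–18:30: 08:00–09:15, 09:30–10:15, 14:00–16:45, 17:45–18:30.
Zheng ∩ Gita: 08:00–09:15, 09:30–10:15, 15:30–16:45, 17:45–18:30.
Zheng ∩ Gita ∩ Ravi: 08:00–09:15, 09:30–10:15, 15:30–16:45.
Total common minutes: 75 + 45 + 75 = 195.

195 minutes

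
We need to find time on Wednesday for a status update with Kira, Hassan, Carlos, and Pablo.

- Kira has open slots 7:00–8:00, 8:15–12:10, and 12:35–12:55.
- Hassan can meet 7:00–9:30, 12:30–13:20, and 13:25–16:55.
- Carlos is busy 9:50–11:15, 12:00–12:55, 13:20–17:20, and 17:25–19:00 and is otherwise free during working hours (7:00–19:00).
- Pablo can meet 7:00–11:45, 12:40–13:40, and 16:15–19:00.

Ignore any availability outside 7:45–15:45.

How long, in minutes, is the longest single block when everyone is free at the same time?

75 minutes

Carlos free within 07:00–19:00: 07:00–09:50, 11:15–12:00, 12:55–13:20, 17:20–17:25.
Kira ∩ Hassan: 07:00–08:00, 08:15–09:30, 12:35–12:55.
Kira ∩ Hassan ∩ Carlos: 07:00–08:00, 08:15–09:30.
Kira ∩ Hassan ∩ Carlos ∩ Pablo: 07:00–08:00, 08:15–09:30.
Restricted to 07:45–15:45: 07:45–08:00, 08:15–09:30.
Common window lengths: 15, 75 min; longest is 75.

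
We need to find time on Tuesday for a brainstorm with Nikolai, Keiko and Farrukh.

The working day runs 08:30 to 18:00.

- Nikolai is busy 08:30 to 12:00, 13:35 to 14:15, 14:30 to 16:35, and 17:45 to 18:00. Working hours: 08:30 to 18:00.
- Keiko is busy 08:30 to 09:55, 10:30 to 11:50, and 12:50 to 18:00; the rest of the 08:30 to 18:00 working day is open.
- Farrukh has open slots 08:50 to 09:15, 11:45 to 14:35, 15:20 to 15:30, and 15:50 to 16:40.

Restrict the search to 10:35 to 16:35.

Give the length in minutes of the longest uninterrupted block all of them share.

50 minutes

Nikolai free within 08:30–18:00: 12:00–13:35, 14:15–14:30, 16:35–17:45.
Keiko free within 08:30–18:00: 09:55–10:30, 11:50–12:50.
Nikolai ∩ Keiko: 12:00–12:50.
Nikolai ∩ Keiko ∩ Farrukh: 12:00–12:50.
Restricted to 10:35–16:35: 12:00–12:50.
Single common window of 50 minutes.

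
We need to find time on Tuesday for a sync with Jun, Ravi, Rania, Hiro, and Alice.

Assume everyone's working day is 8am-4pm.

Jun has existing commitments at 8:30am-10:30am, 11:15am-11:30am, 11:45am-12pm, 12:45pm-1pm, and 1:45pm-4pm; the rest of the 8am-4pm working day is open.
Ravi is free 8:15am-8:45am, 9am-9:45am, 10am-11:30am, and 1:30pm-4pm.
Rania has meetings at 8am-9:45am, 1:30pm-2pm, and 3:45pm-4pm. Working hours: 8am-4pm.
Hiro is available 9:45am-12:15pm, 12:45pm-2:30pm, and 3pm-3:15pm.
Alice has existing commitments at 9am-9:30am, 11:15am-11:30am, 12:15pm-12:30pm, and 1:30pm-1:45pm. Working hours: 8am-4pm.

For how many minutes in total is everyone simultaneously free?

45 minutes

Jun free within 08:00–16:00: 08:00–08:30, 10:30–11:15, 11:30–11:45, 12:00–12:45, 13:00–13:45.
Rania free within 08:00–16:00: 09:45–13:30, 14:00–15:45.
Alice free within 08:00–16:00: 08:00–09:00, 09:30–11:15, 11:30–12:15, 12:30–13:30, 13:45–16:00.
Jun ∩ Ravi: 08:15–08:30, 10:30–11:15, 13:30–13:45.
Jun ∩ Ravi ∩ Rania: 10:30–11:15.
Jun ∩ Ravi ∩ Rania ∩ Hiro: 10:30–11:15.
Jun ∩ Ravi ∩ Rania ∩ Hiro ∩ Alice: 10:30–11:15.
Total common minutes: 45.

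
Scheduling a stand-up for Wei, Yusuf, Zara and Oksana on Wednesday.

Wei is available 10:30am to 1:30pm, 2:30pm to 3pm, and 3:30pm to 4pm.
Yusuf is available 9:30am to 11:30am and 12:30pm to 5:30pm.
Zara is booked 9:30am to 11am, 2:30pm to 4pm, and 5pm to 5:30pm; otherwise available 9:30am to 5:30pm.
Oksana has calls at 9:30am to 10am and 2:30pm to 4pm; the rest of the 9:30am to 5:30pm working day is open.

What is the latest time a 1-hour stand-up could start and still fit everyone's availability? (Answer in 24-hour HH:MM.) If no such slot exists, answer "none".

Zara free within 09:30–17:30: 11:00–14:30, 16:00–17:00.
Oksana free within 09:30–17:30: 10:00–14:30, 16:00–17:30.
Wei ∩ Yusuf: 10:30–11:30, 12:30–13:30, 14:30–15:00, 15:30–16:00.
Wei ∩ Yusuf ∩ Zara: 11:00–11:30, 12:30–13:30.
Wei ∩ Yusuf ∩ Zara ∩ Oksana: 11:00–11:30, 12:30–13:30.
Windows ≥ 60 min: 12:30–13:30.
Latest start in the last window 12:30–13:30 is 13:30 − 60 min = 12:30.

12:30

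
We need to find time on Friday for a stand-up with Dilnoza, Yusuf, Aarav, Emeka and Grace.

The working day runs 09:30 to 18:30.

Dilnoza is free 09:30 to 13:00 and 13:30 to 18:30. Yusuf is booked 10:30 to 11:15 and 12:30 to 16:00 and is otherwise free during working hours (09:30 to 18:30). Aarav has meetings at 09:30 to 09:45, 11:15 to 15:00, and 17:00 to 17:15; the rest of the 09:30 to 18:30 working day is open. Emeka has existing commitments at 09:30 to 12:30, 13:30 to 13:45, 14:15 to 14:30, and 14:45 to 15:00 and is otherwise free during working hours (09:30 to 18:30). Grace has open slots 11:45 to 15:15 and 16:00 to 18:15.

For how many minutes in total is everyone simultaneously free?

120 minutes

Yusuf free within 09:30–18:30: 09:30–10:30, 11:15–12:30, 16:00–18:30.
Aarav free within 09:30–18:30: 09:45–11:15, 15:00–17:00, 17:15–18:30.
Emeka free within 09:30–18:30: 12:30–13:30, 13:45–14:15, 14:30–14:45, 15:00–18:30.
Dilnoza ∩ Yusuf: 09:30–10:30, 11:15–12:30, 16:00–18:30.
Dilnoza ∩ Yusuf ∩ Aarav: 09:45–10:30, 16:00–17:00, 17:15–18:30.
Dilnoza ∩ Yusuf ∩ Aarav ∩ Emeka: 16:00–17:00, 17:15–18:30.
Dilnoza ∩ Yusuf ∩ Aarav ∩ Emeka ∩ Grace: 16:00–17:00, 17:15–18:15.
Total common minutes: 60 + 60 = 120.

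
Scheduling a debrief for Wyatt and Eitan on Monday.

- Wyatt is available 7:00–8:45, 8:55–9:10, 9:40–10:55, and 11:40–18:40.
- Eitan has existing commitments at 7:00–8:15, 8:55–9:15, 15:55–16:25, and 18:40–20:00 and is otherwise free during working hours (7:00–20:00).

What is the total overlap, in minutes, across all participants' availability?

495 minutes

Eitan free within 07:00–20:00: 08:15–08:55, 09:15–15:55, 16:25–18:40.
Wyatt ∩ Eitan: 08:15–08:45, 09:40–10:55, 11:40–15:55, 16:25–18:40.
Total common minutes: 30 + 75 + 255 + 135 = 495.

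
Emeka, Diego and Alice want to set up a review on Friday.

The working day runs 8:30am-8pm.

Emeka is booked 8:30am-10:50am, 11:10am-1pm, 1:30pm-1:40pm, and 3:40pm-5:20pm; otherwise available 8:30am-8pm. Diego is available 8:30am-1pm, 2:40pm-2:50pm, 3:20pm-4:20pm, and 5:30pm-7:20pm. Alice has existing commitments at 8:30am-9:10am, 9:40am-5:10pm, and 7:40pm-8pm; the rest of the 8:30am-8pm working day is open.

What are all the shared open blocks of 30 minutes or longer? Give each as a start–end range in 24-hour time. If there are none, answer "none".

17:30–19:20

Emeka free within 08:30–20:00: 10:50–11:10, 13:00–13:30, 13:40–15:40, 17:20–20:00.
Alice free within 08:30–20:00: 09:10–09:40, 17:10–19:40.
Emeka ∩ Diego: 10:50–11:10, 14:40–14:50, 15:20–15:40, 17:30–19:20.
Emeka ∩ Diego ∩ Alice: 17:30–19:20.
Windows ≥ 30 min: 17:30–19:20.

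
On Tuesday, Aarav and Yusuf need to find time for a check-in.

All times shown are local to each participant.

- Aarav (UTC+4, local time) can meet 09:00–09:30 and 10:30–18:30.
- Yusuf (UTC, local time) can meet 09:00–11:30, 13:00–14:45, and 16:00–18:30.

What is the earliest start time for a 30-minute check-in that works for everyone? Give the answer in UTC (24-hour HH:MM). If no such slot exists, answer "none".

09:00

Aarav → UTC: 05:00–05:30, 06:30–14:30.
Yusuf → UTC: 09:00–11:30, 13:00–14:45, 16:00–18:30.
Aarav ∩ Yusuf: 09:00–11:30, 13:00–14:30.
Windows ≥ 30 min: 09:00–11:30, 13:00–14:30.
Earliest such window starts at 09:00.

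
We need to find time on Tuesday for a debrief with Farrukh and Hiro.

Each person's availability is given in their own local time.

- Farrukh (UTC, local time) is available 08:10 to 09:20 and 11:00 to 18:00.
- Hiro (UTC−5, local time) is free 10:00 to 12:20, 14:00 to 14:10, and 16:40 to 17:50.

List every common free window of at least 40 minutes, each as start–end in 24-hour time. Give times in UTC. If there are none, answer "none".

Farrukh → UTC: 08:10–09:20, 11:00–18:00.
Hiro → UTC: 15:00–17:20, 19:00–19:10, 21:40–22:50.
Farrukh ∩ Hiro: 15:00–17:20.
Windows ≥ 40 min: 15:00–17:20.

15:00–17:20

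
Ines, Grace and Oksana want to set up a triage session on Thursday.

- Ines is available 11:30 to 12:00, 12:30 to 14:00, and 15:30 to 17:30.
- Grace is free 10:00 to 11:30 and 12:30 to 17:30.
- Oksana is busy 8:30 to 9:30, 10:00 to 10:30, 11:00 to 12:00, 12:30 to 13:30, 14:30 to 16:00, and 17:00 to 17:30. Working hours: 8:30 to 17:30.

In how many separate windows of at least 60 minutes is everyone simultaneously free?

1

Oksana free within 08:30–17:30: 09:30–10:00, 10:30–11:00, 12:00–12:30, 13:30–14:30, 16:00–17:00.
Ines ∩ Grace: 12:30–14:00, 15:30–17:30.
Ines ∩ Grace ∩ Oksana: 13:30–14:00, 16:00–17:00.
Windows ≥ 60 min: 16:00–17:00.
That's 1 window.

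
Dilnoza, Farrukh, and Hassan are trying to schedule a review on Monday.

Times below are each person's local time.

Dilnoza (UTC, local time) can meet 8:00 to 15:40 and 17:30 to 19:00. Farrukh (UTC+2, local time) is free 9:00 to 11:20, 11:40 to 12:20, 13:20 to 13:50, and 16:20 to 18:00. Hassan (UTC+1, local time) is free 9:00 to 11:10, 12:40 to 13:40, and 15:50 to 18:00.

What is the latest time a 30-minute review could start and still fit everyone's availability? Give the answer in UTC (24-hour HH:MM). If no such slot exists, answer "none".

15:10

Dilnoza → UTC: 08:00–15:40, 17:30–19:00.
Farrukh → UTC: 07:00–09:20, 09:40–10:20, 11:20–11:50, 14:20–16:00.
Hassan → UTC: 08:00–10:10, 11:40–12:40, 14:50–17:00.
Dilnoza ∩ Farrukh: 08:00–09:20, 09:40–10:20, 11:20–11:50, 14:20–15:40.
Dilnoza ∩ Farrukh ∩ Hassan: 08:00–09:20, 09:40–10:10, 11:40–11:50, 14:50–15:40.
Windows ≥ 30 min: 08:00–09:20, 09:40–10:10, 14:50–15:40.
Latest start in the last window 14:50–15:40 is 15:40 − 30 min = 15:10.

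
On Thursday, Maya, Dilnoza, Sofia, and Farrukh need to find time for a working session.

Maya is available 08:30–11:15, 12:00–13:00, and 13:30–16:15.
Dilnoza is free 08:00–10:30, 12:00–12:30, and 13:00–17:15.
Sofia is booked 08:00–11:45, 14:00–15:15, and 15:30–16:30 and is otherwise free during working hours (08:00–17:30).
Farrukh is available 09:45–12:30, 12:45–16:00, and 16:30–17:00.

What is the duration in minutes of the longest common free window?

30 minutes

Sofia free within 08:00–17:30: 11:45–14:00, 15:15–15:30, 16:30–17:30.
Maya ∩ Dilnoza: 08:30–10:30, 12:00–12:30, 13:30–16:15.
Maya ∩ Dilnoza ∩ Sofia: 12:00–12:30, 13:30–14:00, 15:15–15:30.
Maya ∩ Dilnoza ∩ Sofia ∩ Farrukh: 12:00–12:30, 13:30–14:00, 15:15–15:30.
Common window lengths: 30, 30, 15 min; longest is 30.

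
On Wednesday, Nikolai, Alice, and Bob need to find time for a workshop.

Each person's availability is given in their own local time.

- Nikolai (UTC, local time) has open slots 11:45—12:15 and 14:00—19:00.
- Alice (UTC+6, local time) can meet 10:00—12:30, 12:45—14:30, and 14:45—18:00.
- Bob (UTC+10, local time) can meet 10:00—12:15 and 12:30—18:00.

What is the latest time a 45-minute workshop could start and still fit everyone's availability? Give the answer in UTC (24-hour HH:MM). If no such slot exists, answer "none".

Nikolai → UTC: 11:45–12:15, 14:00–19:00.
Alice → UTC: 04:00–06:30, 06:45–08:30, 08:45–12:00.
Bob → UTC: 00:00–02:15, 02:30–08:00.
Nikolai ∩ Alice: 11:45–12:00.
Nikolai ∩ Alice ∩ Bob: (none).
Windows ≥ 45 min: (none).

none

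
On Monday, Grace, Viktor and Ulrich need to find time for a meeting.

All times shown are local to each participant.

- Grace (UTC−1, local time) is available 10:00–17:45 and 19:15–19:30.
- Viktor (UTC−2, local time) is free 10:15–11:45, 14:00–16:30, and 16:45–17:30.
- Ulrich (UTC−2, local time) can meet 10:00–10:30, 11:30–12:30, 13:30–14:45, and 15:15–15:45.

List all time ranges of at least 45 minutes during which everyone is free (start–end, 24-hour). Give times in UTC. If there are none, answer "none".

16:00–16:45

Grace → UTC: 11:00–18:45, 20:15–20:30.
Viktor → UTC: 12:15–13:45, 16:00–18:30, 18:45–19:30.
Ulrich → UTC: 12:00–12:30, 13:30–14:30, 15:30–16:45, 17:15–17:45.
Grace ∩ Viktor: 12:15–13:45, 16:00–18:30.
Grace ∩ Viktor ∩ Ulrich: 12:15–12:30, 13:30–13:45, 16:00–16:45, 17:15–17:45.
Windows ≥ 45 min: 16:00–16:45.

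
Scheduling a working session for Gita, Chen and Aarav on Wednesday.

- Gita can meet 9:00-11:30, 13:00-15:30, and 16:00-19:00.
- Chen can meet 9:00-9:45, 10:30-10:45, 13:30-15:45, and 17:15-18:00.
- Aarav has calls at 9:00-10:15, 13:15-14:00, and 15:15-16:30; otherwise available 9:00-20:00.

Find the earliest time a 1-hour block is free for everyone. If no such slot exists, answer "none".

14:00

Aarav free within 09:00–20:00: 10:15–13:15, 14:00–15:15, 16:30–20:00.
Gita ∩ Chen: 09:00–09:45, 10:30–10:45, 13:30–15:30, 17:15–18:00.
Gita ∩ Chen ∩ Aarav: 10:30–10:45, 14:00–15:15, 17:15–18:00.
Windows ≥ 60 min: 14:00–15:15.
Earliest such window starts at 14:00.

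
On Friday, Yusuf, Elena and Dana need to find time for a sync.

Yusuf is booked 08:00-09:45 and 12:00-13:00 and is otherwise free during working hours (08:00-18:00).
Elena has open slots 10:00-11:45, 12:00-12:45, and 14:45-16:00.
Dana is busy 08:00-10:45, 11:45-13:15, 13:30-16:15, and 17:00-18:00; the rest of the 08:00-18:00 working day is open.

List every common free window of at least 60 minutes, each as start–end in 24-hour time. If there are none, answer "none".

10:45–11:45

Yusuf free within 08:00–18:00: 09:45–12:00, 13:00–18:00.
Dana free within 08:00–18:00: 10:45–11:45, 13:15–13:30, 16:15–17:00.
Yusuf ∩ Elena: 10:00–11:45, 14:45–16:00.
Yusuf ∩ Elena ∩ Dana: 10:45–11:45.
Windows ≥ 60 min: 10:45–11:45.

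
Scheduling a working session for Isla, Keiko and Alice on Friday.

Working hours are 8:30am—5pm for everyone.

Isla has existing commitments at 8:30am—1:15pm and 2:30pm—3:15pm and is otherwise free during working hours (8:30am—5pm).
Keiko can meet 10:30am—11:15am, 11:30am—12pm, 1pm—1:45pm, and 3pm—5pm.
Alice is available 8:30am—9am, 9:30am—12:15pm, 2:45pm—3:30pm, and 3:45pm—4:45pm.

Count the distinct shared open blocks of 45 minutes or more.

Isla free within 08:30–17:00: 13:15–14:30, 15:15–17:00.
Isla ∩ Keiko: 13:15–13:45, 15:15–17:00.
Isla ∩ Keiko ∩ Alice: 15:15–15:30, 15:45–16:45.
Windows ≥ 45 min: 15:45–16:45.
That's 1 window.

1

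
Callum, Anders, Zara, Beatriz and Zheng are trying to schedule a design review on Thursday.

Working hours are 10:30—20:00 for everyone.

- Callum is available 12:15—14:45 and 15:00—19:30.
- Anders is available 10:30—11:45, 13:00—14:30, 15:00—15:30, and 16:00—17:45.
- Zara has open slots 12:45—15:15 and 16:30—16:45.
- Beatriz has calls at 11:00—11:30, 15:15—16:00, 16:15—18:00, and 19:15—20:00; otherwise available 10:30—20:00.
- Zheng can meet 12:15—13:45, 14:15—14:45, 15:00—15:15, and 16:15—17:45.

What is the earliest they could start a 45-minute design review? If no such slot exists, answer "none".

13:00

Beatriz free within 10:30–20:00: 10:30–11:00, 11:30–15:15, 16:00–16:15, 18:00–19:15.
Callum ∩ Anders: 13:00–14:30, 15:00–15:30, 16:00–17:45.
Callum ∩ Anders ∩ Zara: 13:00–14:30, 15:00–15:15, 16:30–16:45.
Callum ∩ Anders ∩ Zara ∩ Beatriz: 13:00–14:30, 15:00–15:15.
Callum ∩ Anders ∩ Zara ∩ Beatriz ∩ Zheng: 13:00–13:45, 14:15–14:30, 15:00–15:15.
Windows ≥ 45 min: 13:00–13:45.
Earliest such window starts at 13:00.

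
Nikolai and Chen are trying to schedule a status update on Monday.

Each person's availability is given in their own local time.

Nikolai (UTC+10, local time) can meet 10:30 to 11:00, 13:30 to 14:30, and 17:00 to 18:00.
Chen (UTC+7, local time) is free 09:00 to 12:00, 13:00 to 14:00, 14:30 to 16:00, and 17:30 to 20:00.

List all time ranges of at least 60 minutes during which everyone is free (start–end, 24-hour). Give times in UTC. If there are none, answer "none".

03:30–04:30

Nikolai → UTC: 00:30–01:00, 03:30–04:30, 07:00–08:00.
Chen → UTC: 02:00–05:00, 06:00–07:00, 07:30–09:00, 10:30–13:00.
Nikolai ∩ Chen: 03:30–04:30, 07:30–08:00.
Windows ≥ 60 min: 03:30–04:30.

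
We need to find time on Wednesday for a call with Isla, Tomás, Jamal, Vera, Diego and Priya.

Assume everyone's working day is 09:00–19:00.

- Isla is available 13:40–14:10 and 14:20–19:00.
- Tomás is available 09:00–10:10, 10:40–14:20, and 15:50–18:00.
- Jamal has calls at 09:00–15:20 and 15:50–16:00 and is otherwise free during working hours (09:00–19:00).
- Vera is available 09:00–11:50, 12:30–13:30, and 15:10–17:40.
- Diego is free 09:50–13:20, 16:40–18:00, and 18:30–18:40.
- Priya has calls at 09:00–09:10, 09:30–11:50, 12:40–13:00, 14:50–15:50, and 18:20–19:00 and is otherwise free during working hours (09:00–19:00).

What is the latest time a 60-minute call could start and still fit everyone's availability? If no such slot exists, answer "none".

Jamal free within 09:00–19:00: 15:20–15:50, 16:00–19:00.
Priya free within 09:00–19:00: 09:10–09:30, 11:50–12:40, 13:00–14:50, 15:50–18:20.
Isla ∩ Tomás: 13:40–14:10, 15:50–18:00.
Isla ∩ Tomás ∩ Jamal: 16:00–18:00.
Isla ∩ Tomás ∩ Jamal ∩ Vera: 16:00–17:40.
Isla ∩ Tomás ∩ Jamal ∩ Vera ∩ Diego: 16:40–17:40.
Isla ∩ Tomás ∩ Jamal ∩ Vera ∩ Diego ∩ Priya: 16:40–17:40.
Windows ≥ 60 min: 16:40–17:40.
Latest start in the last window 16:40–17:40 is 17:40 − 60 min = 16:40.

16:40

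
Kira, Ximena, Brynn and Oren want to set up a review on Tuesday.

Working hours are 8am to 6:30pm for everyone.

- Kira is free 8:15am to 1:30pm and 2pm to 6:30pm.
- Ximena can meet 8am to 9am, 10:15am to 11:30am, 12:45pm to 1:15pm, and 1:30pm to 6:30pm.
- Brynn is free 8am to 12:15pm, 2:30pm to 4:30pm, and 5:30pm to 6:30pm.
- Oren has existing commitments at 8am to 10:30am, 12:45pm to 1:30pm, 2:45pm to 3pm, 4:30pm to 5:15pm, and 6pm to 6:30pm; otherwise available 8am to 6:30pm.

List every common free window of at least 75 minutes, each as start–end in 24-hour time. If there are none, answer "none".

Oren free within 08:00–18:30: 10:30–12:45, 13:30–14:45, 15:00–16:30, 17:15–18:00.
Kira ∩ Ximena: 08:15–09:00, 10:15–11:30, 12:45–13:15, 14:00–18:30.
Kira ∩ Ximena ∩ Brynn: 08:15–09:00, 10:15–11:30, 14:30–16:30, 17:30–18:30.
Kira ∩ Ximena ∩ Brynn ∩ Oren: 10:30–11:30, 14:30–14:45, 15:00–16:30, 17:30–18:00.
Windows ≥ 75 min: 15:00–16:30.

15:00–16:30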